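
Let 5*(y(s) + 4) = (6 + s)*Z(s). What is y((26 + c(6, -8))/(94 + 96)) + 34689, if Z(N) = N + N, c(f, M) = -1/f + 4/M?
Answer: 39020993/1125 ≈ 34685.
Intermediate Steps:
Z(N) = 2*N
y(s) = -4 + 2*s*(6 + s)/5 (y(s) = -4 + ((6 + s)*(2*s))/5 = -4 + (2*s*(6 + s))/5 = -4 + 2*s*(6 + s)/5)
y((26 + c(6, -8))/(94 + 96)) + 34689 = (-4 + 2*((26 + (-1/6 + 4/(-8)))/(94 + 96))**2/5 + 12*((26 + (-1/6 + 4/(-8)))/(94 + 96))/5) + 34689 = (-4 + 2*((26 + (-1*1/6 + 4*(-1/8)))/190)**2/5 + 12*((26 + (-1*1/6 + 4*(-1/8)))/190)/5) + 34689 = (-4 + 2*((26 + (-1/6 - 1/2))*(1/190))**2/5 + 12*((26 + (-1/6 - 1/2))*(1/190))/5) + 34689 = (-4 + 2*((26 - 2/3)*(1/190))**2/5 + 12*((26 - 2/3)*(1/190))/5) + 34689 = (-4 + 2*((76/3)*(1/190))**2/5 + 12*((76/3)*(1/190))/5) + 34689 = (-4 + 2*(2/15)**2/5 + (12/5)*(2/15)) + 34689 = (-4 + (2/5)*(4/225) + 8/25) + 34689 = (-4 + 8/1125 + 8/25) + 34689 = -4132/1125 + 34689 = 39020993/1125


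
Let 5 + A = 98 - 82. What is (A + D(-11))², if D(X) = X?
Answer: 0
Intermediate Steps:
A = 11 (A = -5 + (98 - 82) = -5 + 16 = 11)
(A + D(-11))² = (11 - 11)² = 0² = 0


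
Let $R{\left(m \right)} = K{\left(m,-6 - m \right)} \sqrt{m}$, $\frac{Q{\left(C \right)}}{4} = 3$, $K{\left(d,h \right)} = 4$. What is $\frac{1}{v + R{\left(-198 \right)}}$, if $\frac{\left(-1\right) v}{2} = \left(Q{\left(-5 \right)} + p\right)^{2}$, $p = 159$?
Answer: $- \frac{3249}{190008194} - \frac{i \sqrt{22}}{285012291} \approx -1.7099 \cdot 10^{-5} - 1.6457 \cdot 10^{-8} i$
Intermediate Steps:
$Q{\left(C \right)} = 12$ ($Q{\left(C \right)} = 4 \cdot 3 = 12$)
$R{\left(m \right)} = 4 \sqrt{m}$
$v = -58482$ ($v = - 2 \left(12 + 159\right)^{2} = - 2 \cdot 171^{2} = \left(-2\right) 29241 = -58482$)
$\frac{1}{v + R{\left(-198 \right)}} = \frac{1}{-58482 + 4 \sqrt{-198}} = \frac{1}{-58482 + 4 \cdot 3 i \sqrt{22}} = \frac{1}{-58482 + 12 i \sqrt{22}}$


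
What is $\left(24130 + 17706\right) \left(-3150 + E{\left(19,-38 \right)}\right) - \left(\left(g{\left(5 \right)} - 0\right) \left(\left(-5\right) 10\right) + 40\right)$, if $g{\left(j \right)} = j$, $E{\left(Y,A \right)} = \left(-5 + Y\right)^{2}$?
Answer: $-123583334$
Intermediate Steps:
$\left(24130 + 17706\right) \left(-3150 + E{\left(19,-38 \right)}\right) - \left(\left(g{\left(5 \right)} - 0\right) \left(\left(-5\right) 10\right) + 40\right) = \left(24130 + 17706\right) \left(-3150 + \left(-5 + 19\right)^{2}\right) - \left(\left(5 - 0\right) \left(\left(-5\right) 10\right) + 40\right) = 41836 \left(-3150 + 14^{2}\right) - \left(\left(5 + 0\right) \left(-50\right) + 40\right) = 41836 \left(-3150 + 196\right) - \left(5 \left(-50\right) + 40\right) = 41836 \left(-2954\right) - \left(-250 + 40\right) = -123583544 - -210 = -123583544 + 210 = -123583334$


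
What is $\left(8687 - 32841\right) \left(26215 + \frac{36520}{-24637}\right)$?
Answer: $- \frac{15599195094990}{24637} \approx -6.3316 \cdot 10^{8}$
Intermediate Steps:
$\left(8687 - 32841\right) \left(26215 + \frac{36520}{-24637}\right) = - 24154 \left(26215 + 36520 \left(- \frac{1}{24637}\right)\right) = - 24154 \left(26215 - \frac{36520}{24637}\right) = \left(-24154\right) \frac{645822435}{24637} = - \frac{15599195094990}{24637}$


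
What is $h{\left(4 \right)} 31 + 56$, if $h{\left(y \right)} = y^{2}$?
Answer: $552$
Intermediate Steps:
$h{\left(4 \right)} 31 + 56 = 4^{2} \cdot 31 + 56 = 16 \cdot 31 + 56 = 496 + 56 = 552$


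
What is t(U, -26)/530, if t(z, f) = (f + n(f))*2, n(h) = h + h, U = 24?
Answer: -78/265 ≈ -0.29434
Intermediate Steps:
n(h) = 2*h
t(z, f) = 6*f (t(z, f) = (f + 2*f)*2 = (3*f)*2 = 6*f)
t(U, -26)/530 = (6*(-26))/530 = -156*1/530 = -78/265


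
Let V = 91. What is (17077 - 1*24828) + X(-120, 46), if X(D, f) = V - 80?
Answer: -7740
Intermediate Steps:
X(D, f) = 11 (X(D, f) = 91 - 80 = 11)
(17077 - 1*24828) + X(-120, 46) = (17077 - 1*24828) + 11 = (17077 - 24828) + 11 = -7751 + 11 = -7740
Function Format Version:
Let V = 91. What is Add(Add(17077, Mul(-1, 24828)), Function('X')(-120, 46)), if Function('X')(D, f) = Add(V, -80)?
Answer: -7740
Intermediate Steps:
Function('X')(D, f) = 11 (Function('X')(D, f) = Add(91, -80) = 11)
Add(Add(17077, Mul(-1, 24828)), Function('X')(-120, 46)) = Add(Add(17077, Mul(-1, 24828)), 11) = Add(Add(17077, -24828), 11) = Add(-7751, 11) = -7740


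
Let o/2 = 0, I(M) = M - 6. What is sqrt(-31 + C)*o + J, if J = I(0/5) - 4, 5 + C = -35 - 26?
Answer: -10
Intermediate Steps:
I(M) = -6 + M
o = 0 (o = 2*0 = 0)
C = -66 (C = -5 + (-35 - 26) = -5 - 61 = -66)
J = -10 (J = (-6 + 0/5) - 4 = (-6 + 0*(1/5)) - 4 = (-6 + 0) - 4 = -6 - 4 = -10)
sqrt(-31 + C)*o + J = sqrt(-31 - 66)*0 - 10 = sqrt(-97)*0 - 10 = (I*sqrt(97))*0 - 10 = 0 - 10 = -10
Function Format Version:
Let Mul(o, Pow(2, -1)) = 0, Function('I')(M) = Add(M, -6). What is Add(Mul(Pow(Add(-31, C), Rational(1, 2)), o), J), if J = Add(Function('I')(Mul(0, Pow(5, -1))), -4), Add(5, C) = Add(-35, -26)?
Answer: -10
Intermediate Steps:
Function('I')(M) = Add(-6, M)
o = 0 (o = Mul(2, 0) = 0)
C = -66 (C = Add(-5, Add(-35, -26)) = Add(-5, -61) = -66)
J = -10 (J = Add(Add(-6, Mul(0, Pow(5, -1))), -4) = Add(Add(-6, Mul(0, Rational(1, 5))), -4) = Add(Add(-6, 0), -4) = Add(-6, -4) = -10)
Add(Mul(Pow(Add(-31, C), Rational(1, 2)), o), J) = Add(Mul(Pow(Add(-31, -66), Rational(1, 2)), 0), -10) = Add(Mul(Pow(-97, Rational(1, 2)), 0), -10) = Add(Mul(Mul(I, Pow(97, Rational(1, 2))), 0), -10) = Add(0, -10) = -10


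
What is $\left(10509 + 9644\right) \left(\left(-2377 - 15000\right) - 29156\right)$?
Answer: $-937779549$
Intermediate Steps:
$\left(10509 + 9644\right) \left(\left(-2377 - 15000\right) - 29156\right) = 20153 \left(\left(-2377 - 15000\right) - 29156\right) = 20153 \left(-17377 - 29156\right) = 20153 \left(-46533\right) = -937779549$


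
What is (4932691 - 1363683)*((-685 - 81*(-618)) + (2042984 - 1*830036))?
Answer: 4505233747568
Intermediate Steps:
(4932691 - 1363683)*((-685 - 81*(-618)) + (2042984 - 1*830036)) = 3569008*((-685 + 50058) + (2042984 - 830036)) = 3569008*(49373 + 1212948) = 3569008*1262321 = 4505233747568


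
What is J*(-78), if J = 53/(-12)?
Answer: 689/2 ≈ 344.50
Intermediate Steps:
J = -53/12 (J = 53*(-1/12) = -53/12 ≈ -4.4167)
J*(-78) = -53/12*(-78) = 689/2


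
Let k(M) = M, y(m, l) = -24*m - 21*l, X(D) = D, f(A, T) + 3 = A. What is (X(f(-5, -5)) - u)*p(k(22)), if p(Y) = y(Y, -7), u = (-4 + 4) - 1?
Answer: 2667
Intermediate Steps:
f(A, T) = -3 + A
u = -1 (u = 0 - 1 = -1)
p(Y) = 147 - 24*Y (p(Y) = -24*Y - 21*(-7) = -24*Y + 147 = 147 - 24*Y)
(X(f(-5, -5)) - u)*p(k(22)) = ((-3 - 5) - 1*(-1))*(147 - 24*22) = (-8 + 1)*(147 - 528) = -7*(-381) = 2667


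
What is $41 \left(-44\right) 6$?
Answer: $-10824$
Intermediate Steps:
$41 \left(-44\right) 6 = \left(-1804\right) 6 = -10824$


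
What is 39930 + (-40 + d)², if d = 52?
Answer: 40074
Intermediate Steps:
39930 + (-40 + d)² = 39930 + (-40 + 52)² = 39930 + 12² = 39930 + 144 = 40074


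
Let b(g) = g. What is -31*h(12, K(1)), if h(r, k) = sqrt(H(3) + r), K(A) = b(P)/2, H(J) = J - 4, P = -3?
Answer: -31*sqrt(11) ≈ -102.82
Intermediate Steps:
H(J) = -4 + J
K(A) = -3/2
h(r, k) = sqrt(-1 + r) (h(r, k) = sqrt((-4 + 3) + r) = sqrt(-1 + r))
-31*h(12, K(1)) = -31*sqrt(-1 + 12) = -31*sqrt(11)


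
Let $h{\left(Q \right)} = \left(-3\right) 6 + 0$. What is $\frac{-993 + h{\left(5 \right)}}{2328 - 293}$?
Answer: $- \frac{1011}{2035} \approx -0.49681$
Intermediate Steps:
$h{\left(Q \right)} = -18$ ($h{\left(Q \right)} = -18 + 0 = -18$)
$\frac{-993 + h{\left(5 \right)}}{2328 - 293} = \frac{-993 - 18}{2328 - 293} = - \frac{1011}{2035}$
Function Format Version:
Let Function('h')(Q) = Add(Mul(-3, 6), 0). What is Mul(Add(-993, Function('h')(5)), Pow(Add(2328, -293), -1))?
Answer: Rational(-1011, 2035) ≈ -0.49681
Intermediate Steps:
Function('h')(Q) = -18 (Function('h')(Q) = Add(-18, 0) = -18)
Mul(Add(-993, Function('h')(5)), Pow(Add(2328, -293), -1)) = Mul(Add(-993, -18), Pow(Add(2328, -293), -1)) = Mul(-1011, Pow(2035, -1)) = Mul(-1011, Rational(1, 2035)) = Rational(-1011, 2035)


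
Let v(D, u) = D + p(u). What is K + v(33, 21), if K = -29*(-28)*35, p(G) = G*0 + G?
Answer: 28474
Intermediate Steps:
p(G) = G (p(G) = 0 + G = G)
K = 28420 (K = 812*35 = 28420)
v(D, u) = D + u
K + v(33, 21) = 28420 + (33 + 21) = 28420 + 54 = 28474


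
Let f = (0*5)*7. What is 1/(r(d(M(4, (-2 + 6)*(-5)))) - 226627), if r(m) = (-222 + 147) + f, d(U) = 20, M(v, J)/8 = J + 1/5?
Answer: -1/226702 ≈ -4.4111e-6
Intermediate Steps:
f = 0 (f = 0*7 = 0)
M(v, J) = 8/5 + 8*J (M(v, J) = 8*(J + 1/5) = 8*(J + ⅕) = 8*(⅕ + J) = 8/5 + 8*J)
r(m) = -75 (r(m) = (-222 + 147) + 0 = -75 + 0 = -75)
1/(r(d(M(4, (-2 + 6)*(-5)))) - 226627) = 1/(-75 - 226627) = 1/(-226702) = -1/226702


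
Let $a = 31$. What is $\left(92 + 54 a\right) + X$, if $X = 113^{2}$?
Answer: $14535$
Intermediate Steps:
$X = 12769$
$\left(92 + 54 a\right) + X = \left(92 + 54 \cdot 31\right) + 12769 = \left(92 + 1674\right) + 12769 = 1766 + 12769 = 14535$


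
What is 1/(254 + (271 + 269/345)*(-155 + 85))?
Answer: -69/1295170 ≈ -5.3275e-5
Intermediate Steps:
1/(254 + (271 + 269/345)*(-155 + 85)) = 1/(254 + (271 + 269*(1/345))*(-70)) = 1/(254 + (271 + 269/345)*(-70)) = 1/(254 + (93764/345)*(-70)) = 1/(254 - 1312696/69) = 1/(-1295170/69) = -69/1295170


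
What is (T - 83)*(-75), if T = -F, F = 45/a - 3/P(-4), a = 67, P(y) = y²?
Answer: 6712125/1072 ≈ 6261.3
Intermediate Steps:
F = 519/1072 (F = 45/67 - 3/((-4)²) = 45*(1/67) - 3/16 = 45/67 - 3*1/16 = 45/67 - 3/16 = 519/1072 ≈ 0.48414)
T = -519/1072 (T = -1*519/1072 = -519/1072 ≈ -0.48414)
(T - 83)*(-75) = (-519/1072 - 83)*(-75) = -89495/1072*(-75) = 6712125/1072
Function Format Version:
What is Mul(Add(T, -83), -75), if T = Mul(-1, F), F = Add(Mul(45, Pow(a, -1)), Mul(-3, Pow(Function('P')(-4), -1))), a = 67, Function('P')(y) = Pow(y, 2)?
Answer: Rational(6712125, 1072) ≈ 6261.3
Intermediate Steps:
F = Rational(519, 1072) (F = Add(Mul(45, Pow(67, -1)), Mul(-3, Pow(Pow(-4, 2), -1))) = Add(Mul(45, Rational(1, 67)), Mul(-3, Pow(16, -1))) = Add(Rational(45, 67), Mul(-3, Rational(1, 16))) = Add(Rational(45, 67), Rational(-3, 16)) = Rational(519, 1072) ≈ 0.48414)
T = Rational(-519, 1072) (T = Mul(-1, Rational(519, 1072)) = Rational(-519, 1072) ≈ -0.48414)
Mul(Add(T, -83), -75) = Mul(Add(Rational(-519, 1072), -83), -75) = Mul(Rational(-89495, 1072), -75) = Rational(6712125, 1072)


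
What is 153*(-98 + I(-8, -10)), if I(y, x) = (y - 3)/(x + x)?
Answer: -298197/20 ≈ -14910.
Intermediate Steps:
I(y, x) = (-3 + y)/(2*x) (I(y, x) = (-3 + y)/((2*x)) = (-3 + y)*(1/(2*x)) = (-3 + y)/(2*x))
153*(-98 + I(-8, -10)) = 153*(-98 + (1/2)*(-3 - 8)/(-10)) = 153*(-98 + (1/2)*(-1/10)*(-11)) = 153*(-98 + 11/20) = 153*(-1949/20) = -298197/20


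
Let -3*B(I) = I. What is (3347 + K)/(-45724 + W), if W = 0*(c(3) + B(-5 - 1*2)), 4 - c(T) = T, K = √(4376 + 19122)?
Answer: -3347/45724 - √23498/45724 ≈ -0.076553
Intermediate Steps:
B(I) = -I/3
K = √23498 ≈ 153.29
c(T) = 4 - T
W = 0 (W = 0*((4 - 1*3) - (-5 - 1*2)/3) = 0*((4 - 3) - (-5 - 2)/3) = 0*(1 - ⅓*(-7)) = 0*(1 + 7/3) = 0*(10/3) = 0)
(3347 + K)/(-45724 + W) = (3347 + √23498)/(-45724 + 0) = (3347 + √23498)/(-45724) = (3347 + √23498)*(-1/45724) = -3347/45724 - √23498/45724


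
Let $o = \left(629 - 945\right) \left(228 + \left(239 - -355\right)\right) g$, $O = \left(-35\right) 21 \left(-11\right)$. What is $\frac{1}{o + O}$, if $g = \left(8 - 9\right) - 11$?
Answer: $\frac{1}{3125109} \approx 3.1999 \cdot 10^{-7}$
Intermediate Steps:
$g = -12$ ($g = -1 - 11 = -12$)
$O = 8085$ ($O = \left(-735\right) \left(-11\right) = 8085$)
$o = 3117024$ ($o = \left(629 - 945\right) \left(228 + \left(239 - -355\right)\right) \left(-12\right) = - 316 \left(228 + \left(239 + 355\right)\right) \left(-12\right) = - 316 \left(228 + 594\right) \left(-12\right) = \left(-316\right) 822 \left(-12\right) = \left(-259752\right) \left(-12\right) = 3117024$)
$\frac{1}{o + O} = \frac{1}{3117024 + 8085} = \frac{1}{3125109}$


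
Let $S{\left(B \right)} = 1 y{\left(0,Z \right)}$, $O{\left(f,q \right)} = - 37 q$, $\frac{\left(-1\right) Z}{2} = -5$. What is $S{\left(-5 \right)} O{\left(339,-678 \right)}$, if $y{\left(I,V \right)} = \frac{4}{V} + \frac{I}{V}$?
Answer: $\frac{50172}{5} \approx 10034.0$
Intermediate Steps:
$Z = 10$ ($Z = \left(-2\right) \left(-5\right) = 10$)
$S{\left(B \right)} = \frac{2}{5}$ ($S{\left(B \right)} = 1 \frac{4 + 0}{10} = 1 \cdot \frac{1}{10} \cdot 4 = 1 \cdot \frac{2}{5} = \frac{2}{5}$)
$S{\left(-5 \right)} O{\left(339,-678 \right)} = \frac{2 \left(\left(-37\right) \left(-678\right)\right)}{5} = \frac{2}{5} \cdot 25086 = \frac{50172}{5}$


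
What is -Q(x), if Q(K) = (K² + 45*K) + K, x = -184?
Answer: -25392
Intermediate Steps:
Q(K) = K² + 46*K
-Q(x) = -(-184)*(46 - 184) = -(-184)*(-138) = -1*25392 = -25392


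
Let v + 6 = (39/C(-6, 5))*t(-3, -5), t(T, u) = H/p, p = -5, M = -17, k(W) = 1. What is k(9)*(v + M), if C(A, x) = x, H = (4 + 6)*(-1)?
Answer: -37/5 ≈ -7.4000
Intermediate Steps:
H = -10 (H = 10*(-1) = -10)
t(T, u) = 2 (t(T, u) = -10/(-5) = -10*(-1/5) = 2)
v = 48/5 (v = -6 + (39/5)*2 = -6 + 78/5 = 48/5 ≈ 9.6000)
k(9)*(v + M) = 1*(48/5 - 17) = 1*(-37/5) = -37/5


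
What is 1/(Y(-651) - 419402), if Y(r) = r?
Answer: -1/420053 ≈ -2.3807e-6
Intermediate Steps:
1/(Y(-651) - 419402) = 1/(-651 - 419402) = 1/(-420053) = -1/420053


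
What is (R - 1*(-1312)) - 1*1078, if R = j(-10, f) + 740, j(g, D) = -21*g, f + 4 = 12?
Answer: 1184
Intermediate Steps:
f = 8 (f = -4 + 12 = 8)
R = 950 (R = -21*(-10) + 740 = 210 + 740 = 950)
(R - 1*(-1312)) - 1*1078 = (950 - 1*(-1312)) - 1*1078 = (950 + 1312) - 1078 = 2262 - 1078 = 1184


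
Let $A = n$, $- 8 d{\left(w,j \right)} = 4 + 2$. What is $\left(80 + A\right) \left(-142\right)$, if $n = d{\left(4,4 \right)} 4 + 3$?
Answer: $-11360$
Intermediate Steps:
$d{\left(w,j \right)} = - \frac{3}{4}$ ($d{\left(w,j \right)} = - \frac{4 + 2}{8} = \left(- \frac{1}{8}\right) 6 = - \frac{3}{4}$)
$n = 0$ ($n = \left(- \frac{3}{4}\right) 4 + 3 = -3 + 3 = 0$)
$A = 0$
$\left(80 + A\right) \left(-142\right) = \left(80 + 0\right) \left(-142\right) = 80 \left(-142\right) = -11360$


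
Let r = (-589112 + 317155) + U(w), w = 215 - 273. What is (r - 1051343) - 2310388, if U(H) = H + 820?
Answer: -3632926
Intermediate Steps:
w = -58
U(H) = 820 + H
r = -271195 (r = (-589112 + 317155) + (820 - 58) = -271957 + 762 = -271195)
(r - 1051343) - 2310388 = (-271195 - 1051343) - 2310388 = -1322538 - 2310388 = -3632926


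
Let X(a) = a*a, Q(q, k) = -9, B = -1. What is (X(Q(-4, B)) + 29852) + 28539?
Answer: 58472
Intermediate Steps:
X(a) = a**2
(X(Q(-4, B)) + 29852) + 28539 = ((-9)**2 + 29852) + 28539 = (81 + 29852) + 28539 = 29933 + 28539 = 58472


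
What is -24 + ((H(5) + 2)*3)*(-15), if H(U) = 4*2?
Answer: -474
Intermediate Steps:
H(U) = 8
-24 + ((H(5) + 2)*3)*(-15) = -24 + ((8 + 2)*3)*(-15) = -24 + (10*3)*(-15) = -24 + 30*(-15) = -24 - 450 = -474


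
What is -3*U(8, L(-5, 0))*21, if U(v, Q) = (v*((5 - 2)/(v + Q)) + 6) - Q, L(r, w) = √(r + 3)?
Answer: -6174/11 + 945*I*√2/11 ≈ -561.27 + 121.49*I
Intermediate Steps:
L(r, w) = √(3 + r)
U(v, Q) = 6 - Q + 3*v/(Q + v) (U(v, Q) = (v*(3/(Q + v)) + 6) - Q = (3*v/(Q + v) + 6) - Q = (6 + 3*v/(Q + v)) - Q = 6 - Q + 3*v/(Q + v))
-3*U(8, L(-5, 0))*21 = -3*(-(√(3 - 5))² + 6*√(3 - 5) + 9*8 - 1*√(3 - 5)*8)/(√(3 - 5) + 8)*21 = -3*(-(√(-2))² + 6*√(-2) + 72 - 1*√(-2)*8)/(√(-2) + 8)*21 = -3*(-(I*√2)² + 6*(I*√2) + 72 - 1*I*√2*8)/(I*√2 + 8)*21 = -3*(-1*(-2) + 6*I*√2 + 72 - 8*I*√2)/(8 + I*√2)*21 = -3*(2 + 6*I*√2 + 72 - 8*I*√2)/(8 + I*√2)*21 = -3*(74 - 2*I*√2)/(8 + I*√2)*21 = -63*(74 - 2*I*√2)/(8 + I*√2)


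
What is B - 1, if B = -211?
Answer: -212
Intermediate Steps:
B - 1 = -211 - 1 = -212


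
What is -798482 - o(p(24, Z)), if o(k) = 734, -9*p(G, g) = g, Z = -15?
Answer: -799216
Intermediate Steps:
p(G, g) = -g/9
-798482 - o(p(24, Z)) = -798482 - 1*734 = -798482 - 734 = -799216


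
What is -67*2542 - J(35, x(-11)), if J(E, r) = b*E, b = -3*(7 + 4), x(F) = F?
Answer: -169159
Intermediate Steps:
b = -33 (b = -3*11 = -33)
J(E, r) = -33*E
-67*2542 - J(35, x(-11)) = -67*2542 - (-33)*35 = -170314 - 1*(-1155) = -170314 + 1155 = -169159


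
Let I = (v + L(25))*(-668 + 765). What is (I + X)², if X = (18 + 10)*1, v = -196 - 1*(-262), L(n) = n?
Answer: 78411025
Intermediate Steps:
v = 66 (v = -196 + 262 = 66)
X = 28 (X = 28*1 = 28)
I = 8827 (I = (66 + 25)*(-668 + 765) = 91*97 = 8827)
(I + X)² = (8827 + 28)² = 8855² = 78411025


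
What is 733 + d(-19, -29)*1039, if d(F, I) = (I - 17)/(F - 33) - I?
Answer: 826361/26 ≈ 31783.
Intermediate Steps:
d(F, I) = -I + (-17 + I)/(-33 + F) (d(F, I) = (-17 + I)/(-33 + F) - I = -I + (-17 + I)/(-33 + F))
733 + d(-19, -29)*1039 = 733 + ((-17 + 34*(-29) - 1*(-19)*(-29))/(-33 - 19))*1039 = 733 + ((-17 - 986 - 551)/(-52))*1039 = 733 - 1/52*(-1554)*1039 = 733 + (777/26)*1039 = 733 + 807303/26 = 826361/26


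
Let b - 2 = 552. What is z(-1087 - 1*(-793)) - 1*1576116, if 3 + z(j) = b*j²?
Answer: 46309425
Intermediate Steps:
b = 554 (b = 2 + 552 = 554)
z(j) = -3 + 554*j²
z(-1087 - 1*(-793)) - 1*1576116 = (-3 + 554*(-1087 - 1*(-793))²) - 1*1576116 = (-3 + 554*(-1087 + 793)²) - 1576116 = (-3 + 554*(-294)²) - 1576116 = (-3 + 554*86436) - 1576116 = (-3 + 47885544) - 1576116 = 47885541 - 1576116 = 46309425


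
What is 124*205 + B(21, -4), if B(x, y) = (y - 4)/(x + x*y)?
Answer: 1601468/63 ≈ 25420.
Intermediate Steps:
B(x, y) = (-4 + y)/(x + x*y)
124*205 + B(21, -4) = 124*205 + (-4 - 4)/(21*(1 - 4)) = 25420 + (1/21)*(-8)/(-3) = 25420 + (1/21)*(-1/3)*(-8) = 25420 + 8/63 = 1601468/63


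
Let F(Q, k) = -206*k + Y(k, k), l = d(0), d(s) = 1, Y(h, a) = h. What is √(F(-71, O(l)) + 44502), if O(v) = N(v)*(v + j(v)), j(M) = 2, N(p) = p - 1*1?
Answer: √44502 ≈ 210.96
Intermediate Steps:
l = 1
N(p) = -1 + p (N(p) = p - 1 = -1 + p)
O(v) = (-1 + v)*(2 + v) (O(v) = (-1 + v)*(v + 2) = (-1 + v)*(2 + v))
F(Q, k) = -205*k (F(Q, k) = -206*k + k = -205*k)
√(F(-71, O(l)) + 44502) = √(-205*(-1 + 1)*(2 + 1) + 44502) = √(-0*3 + 44502) = √(-205*0 + 44502) = √(0 + 44502) = √44502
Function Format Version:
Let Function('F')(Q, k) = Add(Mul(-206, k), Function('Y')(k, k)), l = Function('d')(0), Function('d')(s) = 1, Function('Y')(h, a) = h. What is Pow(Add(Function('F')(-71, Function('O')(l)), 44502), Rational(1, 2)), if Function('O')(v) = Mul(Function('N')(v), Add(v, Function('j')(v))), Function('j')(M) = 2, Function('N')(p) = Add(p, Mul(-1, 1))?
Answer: Pow(44502, Rational(1, 2)) ≈ 210.96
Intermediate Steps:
l = 1
Function('N')(p) = Add(-1, p) (Function('N')(p) = Add(p, -1) = Add(-1, p))
Function('O')(v) = Mul(Add(-1, v), Add(2, v)) (Function('O')(v) = Mul(Add(-1, v), Add(v, 2)) = Mul(Add(-1, v), Add(2, v)))
Function('F')(Q, k) = Mul(-205, k) (Function('F')(Q, k) = Add(Mul(-206, k), k) = Mul(-205, k))
Pow(Add(Function('F')(-71, Function('O')(l)), 44502), Rational(1, 2)) = Pow(Add(Mul(-205, Mul(Add(-1, 1), Add(2, 1))), 44502), Rational(1, 2)) = Pow(Add(Mul(-205, Mul(0, 3)), 44502), Rational(1, 2)) = Pow(Add(Mul(-205, 0), 44502), Rational(1, 2)) = Pow(Add(0, 44502), Rational(1, 2)) = Pow(44502, Rational(1, 2))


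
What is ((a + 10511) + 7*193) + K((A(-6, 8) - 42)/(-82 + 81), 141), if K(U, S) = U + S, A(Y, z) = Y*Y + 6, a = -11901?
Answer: 102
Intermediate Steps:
A(Y, z) = 6 + Y**2 (A(Y, z) = Y**2 + 6 = 6 + Y**2)
K(U, S) = S + U
((a + 10511) + 7*193) + K((A(-6, 8) - 42)/(-82 + 81), 141) = ((-11901 + 10511) + 7*193) + (141 + ((6 + (-6)**2) - 42)/(-82 + 81)) = (-1390 + 1351) + (141 + ((6 + 36) - 42)/(-1)) = -39 + (141 + (42 - 42)*(-1)) = -39 + (141 + 0*(-1)) = -39 + (141 + 0) = -39 + 141 = 102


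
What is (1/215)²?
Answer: 1/46225 ≈ 2.1633e-5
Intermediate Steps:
(1/215)² = 1/46225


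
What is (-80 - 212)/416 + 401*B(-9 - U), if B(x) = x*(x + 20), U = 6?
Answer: -3127873/104 ≈ -30076.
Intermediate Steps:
B(x) = x*(20 + x)
(-80 - 212)/416 + 401*B(-9 - U) = (-80 - 212)/416 + 401*((-9 - 1*6)*(20 + (-9 - 1*6))) = -292*1/416 + 401*((-9 - 6)*(20 + (-9 - 6))) = -73/104 + 401*(-15*(20 - 15)) = -73/104 + 401*(-15*5) = -73/104 + 401*(-75) = -73/104 - 30075 = -3127873/104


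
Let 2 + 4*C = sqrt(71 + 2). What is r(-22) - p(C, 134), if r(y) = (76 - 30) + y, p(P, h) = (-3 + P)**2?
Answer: 115/16 + 7*sqrt(73)/4 ≈ 22.139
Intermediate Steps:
C = -1/2 + sqrt(73)/4 (C = -1/2 + sqrt(71 + 2)/4 = -1/2 + sqrt(73)/4 ≈ 1.6360)
r(y) = 46 + y
r(-22) - p(C, 134) = (46 - 22) - (-3 + (-1/2 + sqrt(73)/4))**2 = 24 - (-7/2 + sqrt(73)/4)**2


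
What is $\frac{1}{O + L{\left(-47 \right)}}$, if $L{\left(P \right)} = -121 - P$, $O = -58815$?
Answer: $- \frac{1}{58889} \approx -1.6981 \cdot 10^{-5}$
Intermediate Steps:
$\frac{1}{O + L{\left(-47 \right)}} = \frac{1}{-58815 - 74} = \frac{1}{-58889} = - \frac{1}{58889}$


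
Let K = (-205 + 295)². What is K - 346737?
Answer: -338637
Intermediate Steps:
K = 8100 (K = 90² = 8100)
K - 346737 = 8100 - 346737 = -338637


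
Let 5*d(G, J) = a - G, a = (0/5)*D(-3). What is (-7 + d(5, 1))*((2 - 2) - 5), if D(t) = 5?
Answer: 40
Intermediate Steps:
a = 0 (a = (0/5)*5 = (0*(⅕))*5 = 0*5 = 0)
d(G, J) = -G/5 (d(G, J) = (0 - G)/5 = (-G)/5 = -G/5)
(-7 + d(5, 1))*((2 - 2) - 5) = (-7 - ⅕*5)*((2 - 2) - 5) = (-7 - 1)*(0 - 5) = -8*(-5) = 40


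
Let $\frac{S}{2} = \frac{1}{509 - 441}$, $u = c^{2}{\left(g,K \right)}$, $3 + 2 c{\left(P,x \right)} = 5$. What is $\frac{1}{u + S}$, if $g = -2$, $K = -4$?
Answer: $\frac{34}{35} \approx 0.97143$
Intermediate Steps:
$c{\left(P,x \right)} = 1$ ($c{\left(P,x \right)} = - \frac{3}{2} + \frac{1}{2} \cdot 5 = - \frac{3}{2} + \frac{5}{2} = 1$)
$u = 1$ ($u = 1^{2} = 1$)
$S = \frac{1}{34}$ ($S = \frac{2}{509 - 441} = \frac{2}{68} = 2 \cdot \frac{1}{68} = \frac{1}{34} \approx 0.029412$)
$\frac{1}{u + S} = \frac{1}{1 + \frac{1}{34}} = \frac{1}{\frac{35}{34}} = \frac{34}{35}$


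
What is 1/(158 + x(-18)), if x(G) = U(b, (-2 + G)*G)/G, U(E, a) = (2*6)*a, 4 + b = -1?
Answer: -1/82 ≈ -0.012195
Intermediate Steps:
b = -5 (b = -4 - 1 = -5)
U(E, a) = 12*a
x(G) = -24 + 12*G (x(G) = (12*((-2 + G)*G))/G = (12*(G*(-2 + G)))/G = (12*G*(-2 + G))/G = -24 + 12*G)
1/(158 + x(-18)) = 1/(158 + (-24 + 12*(-18))) = 1/(158 + (-24 - 216)) = 1/(158 - 240) = 1/(-82) = -1/82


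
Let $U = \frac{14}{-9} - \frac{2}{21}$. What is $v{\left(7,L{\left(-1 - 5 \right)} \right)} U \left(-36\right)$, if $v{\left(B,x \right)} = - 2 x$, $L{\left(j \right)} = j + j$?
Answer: $\frac{9984}{7} \approx 1426.3$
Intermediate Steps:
$L{\left(j \right)} = 2 j$
$U = - \frac{104}{63}$ ($U = 14 \left(- \frac{1}{9}\right) - \frac{2}{21} = - \frac{14}{9} - \frac{2}{21} = - \frac{104}{63} \approx -1.6508$)
$v{\left(7,L{\left(-1 - 5 \right)} \right)} U \left(-36\right) = - 2 \cdot 2 \left(-1 - 5\right) \left(- \frac{104}{63}\right) \left(-36\right) = - 2 \cdot 2 \left(-6\right) \left(- \frac{104}{63}\right) \left(-36\right) = \left(-2\right) \left(-12\right) \left(- \frac{104}{63}\right) \left(-36\right) = 24 \left(- \frac{104}{63}\right) \left(-36\right) = \left(- \frac{832}{21}\right) \left(-36\right) = \frac{9984}{7}$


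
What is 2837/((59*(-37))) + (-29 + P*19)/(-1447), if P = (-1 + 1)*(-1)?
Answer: -4041832/3158801 ≈ -1.2795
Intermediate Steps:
P = 0 (P = 0*(-1) = 0)
2837/((59*(-37))) + (-29 + P*19)/(-1447) = 2837/((59*(-37))) + (-29 + 0*19)/(-1447) = 2837/(-2183) + (-29 + 0)*(-1/1447) = 2837*(-1/2183) - 29*(-1/1447) = -2837/2183 + 29/1447 = -4041832/3158801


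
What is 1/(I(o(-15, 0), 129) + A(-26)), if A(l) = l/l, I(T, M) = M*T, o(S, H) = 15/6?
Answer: 2/647 ≈ 0.0030912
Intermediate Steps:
o(S, H) = 5/2 (o(S, H) = 15*(1/6) = 5/2)
A(l) = 1
1/(I(o(-15, 0), 129) + A(-26)) = 1/(129*(5/2) + 1) = 1/(645/2 + 1) = 1/(647/2) = 2/647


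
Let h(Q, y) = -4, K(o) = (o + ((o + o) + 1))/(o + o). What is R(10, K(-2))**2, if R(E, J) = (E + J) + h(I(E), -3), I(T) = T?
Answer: 841/16 ≈ 52.563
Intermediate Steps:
K(o) = (1 + 3*o)/(2*o) (K(o) = (o + (2*o + 1))/((2*o)) = (o + (1 + 2*o))*(1/(2*o)) = (1 + 3*o)*(1/(2*o)) = (1 + 3*o)/(2*o))
R(E, J) = -4 + E + J (R(E, J) = (E + J) - 4 = -4 + E + J)
R(10, K(-2))**2 = (-4 + 10 + (1/2)*(1 + 3*(-2))/(-2))**2 = (-4 + 10 + (1/2)*(-1/2)*(1 - 6))**2 = (-4 + 10 + (1/2)*(-1/2)*(-5))**2 = (-4 + 10 + 5/4)**2 = (29/4)**2 = 841/16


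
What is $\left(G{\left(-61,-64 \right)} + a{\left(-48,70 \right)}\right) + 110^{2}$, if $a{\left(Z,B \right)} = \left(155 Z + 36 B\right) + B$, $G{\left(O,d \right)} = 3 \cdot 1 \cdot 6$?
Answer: $7268$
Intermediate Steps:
$G{\left(O,d \right)} = 18$ ($G{\left(O,d \right)} = 3 \cdot 6 = 18$)
$a{\left(Z,B \right)} = 37 B + 155 Z$ ($a{\left(Z,B \right)} = \left(36 B + 155 Z\right) + B = 37 B + 155 Z$)
$\left(G{\left(-61,-64 \right)} + a{\left(-48,70 \right)}\right) + 110^{2} = \left(18 + \left(37 \cdot 70 + 155 \left(-48\right)\right)\right) + 110^{2} = \left(18 + \left(2590 - 7440\right)\right) + 12100 = \left(18 - 4850\right) + 12100 = -4832 + 12100 = 7268$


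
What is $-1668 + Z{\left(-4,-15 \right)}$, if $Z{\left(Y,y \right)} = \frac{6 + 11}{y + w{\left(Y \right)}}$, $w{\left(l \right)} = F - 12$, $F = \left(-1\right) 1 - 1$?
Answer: $- \frac{48389}{29} \approx -1668.6$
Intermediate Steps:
$F = -2$ ($F = -1 - 1 = -2$)
$w{\left(l \right)} = -14$ ($w{\left(l \right)} = -2 - 12 = -14$)
$Z{\left(Y,y \right)} = \frac{17}{-14 + y}$ ($Z{\left(Y,y \right)} = \frac{6 + 11}{y - 14} = \frac{17}{-14 + y}$)
$-1668 + Z{\left(-4,-15 \right)} = -1668 + \frac{17}{-14 - 15} = -1668 + \frac{17}{-29} = -1668 + 17 \left(- \frac{1}{29}\right) = -1668 - \frac{17}{29} = - \frac{48389}{29}$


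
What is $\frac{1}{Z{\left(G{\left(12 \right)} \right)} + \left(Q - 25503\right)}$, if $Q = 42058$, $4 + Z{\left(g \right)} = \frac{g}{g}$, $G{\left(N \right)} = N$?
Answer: $\frac{1}{16552} \approx 6.0416 \cdot 10^{-5}$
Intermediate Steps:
$Z{\left(g \right)} = -3$ ($Z{\left(g \right)} = -4 + \frac{g}{g} = -4 + 1 = -3$)
$\frac{1}{Z{\left(G{\left(12 \right)} \right)} + \left(Q - 25503\right)} = \frac{1}{-3 + \left(42058 - 25503\right)} = \frac{1}{-3 + 16555} = \frac{1}{16552}$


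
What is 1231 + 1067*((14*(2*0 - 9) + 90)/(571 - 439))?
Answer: 940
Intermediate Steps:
1231 + 1067*((14*(2*0 - 9) + 90)/(571 - 439)) = 1231 + 1067*((14*(0 - 9) + 90)/132) = 1231 + 1067*((14*(-9) + 90)*(1/132)) = 1231 + 1067*((-126 + 90)*(1/132)) = 1231 + 1067*(-36*1/132) = 1231 + 1067*(-3/11) = 1231 - 291 = 940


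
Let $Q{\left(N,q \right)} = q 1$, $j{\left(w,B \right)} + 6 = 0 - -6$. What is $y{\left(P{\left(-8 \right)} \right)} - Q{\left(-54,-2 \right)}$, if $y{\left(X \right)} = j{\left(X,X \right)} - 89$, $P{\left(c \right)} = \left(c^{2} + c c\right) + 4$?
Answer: $-87$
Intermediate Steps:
$j{\left(w,B \right)} = 0$ ($j{\left(w,B \right)} = -6 + \left(0 - -6\right) = -6 + \left(0 + 6\right) = -6 + 6 = 0$)
$Q{\left(N,q \right)} = q$
$P{\left(c \right)} = 4 + 2 c^{2}$ ($P{\left(c \right)} = \left(c^{2} + c^{2}\right) + 4 = 2 c^{2} + 4 = 4 + 2 c^{2}$)
$y{\left(X \right)} = -89$ ($y{\left(X \right)} = 0 - 89 = -89$)
$y{\left(P{\left(-8 \right)} \right)} - Q{\left(-54,-2 \right)} = -89 - -2 = -89 + 2 = -87$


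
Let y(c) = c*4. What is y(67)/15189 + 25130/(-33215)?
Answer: -10651370/14414361 ≈ -0.73894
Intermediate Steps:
y(c) = 4*c
y(67)/15189 + 25130/(-33215) = (4*67)/15189 + 25130/(-33215) = 268*(1/15189) + 25130*(-1/33215) = 268/15189 - 718/949 = -10651370/14414361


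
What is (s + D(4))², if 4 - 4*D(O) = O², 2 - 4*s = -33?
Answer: 529/16 ≈ 33.063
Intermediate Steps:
s = 35/4 (s = ½ - ¼*(-33) = ½ + 33/4 = 35/4 ≈ 8.7500)
D(O) = 1 - O²/4
(s + D(4))² = (35/4 + (1 - ¼*4²))² = (35/4 + (1 - ¼*16))² = (35/4 + (1 - 4))² = (35/4 - 3)² = (23/4)² = 529/16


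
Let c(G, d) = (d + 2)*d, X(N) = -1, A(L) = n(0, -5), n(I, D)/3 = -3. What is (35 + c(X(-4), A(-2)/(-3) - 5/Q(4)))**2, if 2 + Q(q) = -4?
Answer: 4264225/1296 ≈ 3290.3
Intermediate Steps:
n(I, D) = -9 (n(I, D) = 3*(-3) = -9)
A(L) = -9
Q(q) = -6 (Q(q) = -2 - 4 = -6)
c(G, d) = d*(2 + d) (c(G, d) = (2 + d)*d = d*(2 + d))
(35 + c(X(-4), A(-2)/(-3) - 5/Q(4)))**2 = (35 + (-9/(-3) - 5/(-6))*(2 + (-9/(-3) - 5/(-6))))**2 = (35 + (-9*(-1/3) - 5*(-1/6))*(2 + (-9*(-1/3) - 5*(-1/6))))**2 = (35 + (3 + 5/6)*(2 + (3 + 5/6)))**2 = (35 + 23*(2 + 23/6)/6)**2 = (35 + (23/6)*(35/6))**2 = (35 + 805/36)**2 = (2065/36)**2 = 4264225/1296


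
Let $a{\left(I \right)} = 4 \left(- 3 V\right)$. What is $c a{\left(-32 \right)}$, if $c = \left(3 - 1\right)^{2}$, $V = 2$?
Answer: $-96$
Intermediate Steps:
$c = 4$ ($c = 2^{2} = 4$)
$a{\left(I \right)} = -24$ ($a{\left(I \right)} = 4 \left(\left(-3\right) 2\right) = 4 \left(-6\right) = -24$)
$c a{\left(-32 \right)} = 4 \left(-24\right) = -96$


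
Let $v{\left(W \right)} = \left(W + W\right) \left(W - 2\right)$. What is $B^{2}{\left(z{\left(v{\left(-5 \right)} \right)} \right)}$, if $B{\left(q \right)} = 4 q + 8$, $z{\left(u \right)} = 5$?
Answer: $784$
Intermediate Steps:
$v{\left(W \right)} = 2 W \left(-2 + W\right)$
$B{\left(q \right)} = 8 + 4 q$
$B^{2}{\left(z{\left(v{\left(-5 \right)} \right)} \right)} = \left(8 + 4 \cdot 5\right)^{2} = \left(8 + 20\right)^{2} = 28^{2} = 784$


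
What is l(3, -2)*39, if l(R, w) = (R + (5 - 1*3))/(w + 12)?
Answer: 39/2 ≈ 19.500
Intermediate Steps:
l(R, w) = (2 + R)/(12 + w) (l(R, w) = (R + (5 - 3))/(12 + w) = (R + 2)/(12 + w) = (2 + R)/(12 + w))
l(3, -2)*39 = ((2 + 3)/(12 - 2))*39 = (5/10)*39 = ((⅒)*5)*39 = (½)*39 = 39/2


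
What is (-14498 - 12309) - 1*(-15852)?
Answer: -10955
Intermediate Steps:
(-14498 - 12309) - 1*(-15852) = -26807 + 15852 = -10955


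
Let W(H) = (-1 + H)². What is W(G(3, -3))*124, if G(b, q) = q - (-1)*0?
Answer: 1984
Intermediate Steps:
G(b, q) = q (G(b, q) = q - 1*0 = q + 0 = q)
W(G(3, -3))*124 = (-1 - 3)²*124 = (-4)²*124 = 16*124 = 1984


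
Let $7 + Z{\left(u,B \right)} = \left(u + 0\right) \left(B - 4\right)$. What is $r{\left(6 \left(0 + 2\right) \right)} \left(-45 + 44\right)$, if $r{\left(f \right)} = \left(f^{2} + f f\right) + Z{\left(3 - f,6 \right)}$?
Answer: $-263$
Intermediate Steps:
$Z{\left(u,B \right)} = -7 + u \left(-4 + B\right)$ ($Z{\left(u,B \right)} = -7 + \left(u + 0\right) \left(B - 4\right) = -7 + u \left(-4 + B\right)$)
$r{\left(f \right)} = -1 - 2 f + 2 f^{2}$ ($r{\left(f \right)} = \left(f^{2} + f f\right) - \left(7 - 2 \left(3 - f\right)\right) = \left(f^{2} + f^{2}\right) - \left(1 + 2 f\right) = 2 f^{2} - \left(1 + 2 f\right) = -1 - 2 f + 2 f^{2}$)
$r{\left(6 \left(0 + 2\right) \right)} \left(-45 + 44\right) = \left(-1 - 2 \cdot 6 \left(0 + 2\right) + 2 \left(6 \left(0 + 2\right)\right)^{2}\right) \left(-45 + 44\right) = \left(-1 - 2 \cdot 6 \cdot 2 + 2 \left(6 \cdot 2\right)^{2}\right) \left(-1\right) = \left(-1 - 24 + 2 \cdot 12^{2}\right) \left(-1\right) = \left(-1 - 24 + 2 \cdot 144\right) \left(-1\right) = \left(-1 - 24 + 288\right) \left(-1\right) = 263 \left(-1\right) = -263$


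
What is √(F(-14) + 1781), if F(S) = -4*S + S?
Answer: √1823 ≈ 42.697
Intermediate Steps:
F(S) = -3*S
√(F(-14) + 1781) = √(-3*(-14) + 1781) = √(42 + 1781) = √1823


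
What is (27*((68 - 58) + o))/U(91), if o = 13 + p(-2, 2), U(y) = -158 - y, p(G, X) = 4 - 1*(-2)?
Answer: -261/83 ≈ -3.1446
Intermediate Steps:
p(G, X) = 6 (p(G, X) = 4 + 2 = 6)
o = 19 (o = 13 + 6 = 19)
(27*((68 - 58) + o))/U(91) = (27*((68 - 58) + 19))/(-158 - 1*91) = (27*(10 + 19))/(-158 - 91) = (27*29)/(-249) = 783*(-1/249) = -261/83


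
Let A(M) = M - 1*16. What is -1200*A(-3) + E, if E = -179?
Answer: 22621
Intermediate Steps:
A(M) = -16 + M (A(M) = M - 16 = -16 + M)
-1200*A(-3) + E = -1200*(-16 - 3) - 179 = -1200*(-19) - 179 = 22800 - 179 = 22621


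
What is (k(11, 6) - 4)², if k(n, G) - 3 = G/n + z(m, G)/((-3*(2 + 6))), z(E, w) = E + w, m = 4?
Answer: 13225/17424 ≈ 0.75901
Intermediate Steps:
k(n, G) = 17/6 - G/24 + G/n (k(n, G) = 3 + (G/n + (4 + G)/((-3*(2 + 6)))) = 3 + (G/n + (4 + G)/((-3*8))) = 3 + (G/n + (4 + G)/(-24)) = 3 + (G/n + (4 + G)*(-1/24)) = 3 + (G/n + (-⅙ - G/24)) = 3 + (-⅙ - G/24 + G/n) = 17/6 - G/24 + G/n)
(k(11, 6) - 4)² = ((6 + (1/24)*11*(68 - 1*6))/11 - 4)² = ((6 + (1/24)*11*(68 - 6))/11 - 4)² = ((6 + (1/24)*11*62)/11 - 4)² = ((6 + 341/12)/11 - 4)² = ((1/11)*(413/12) - 4)² = (413/132 - 4)² = (-115/132)² = 13225/17424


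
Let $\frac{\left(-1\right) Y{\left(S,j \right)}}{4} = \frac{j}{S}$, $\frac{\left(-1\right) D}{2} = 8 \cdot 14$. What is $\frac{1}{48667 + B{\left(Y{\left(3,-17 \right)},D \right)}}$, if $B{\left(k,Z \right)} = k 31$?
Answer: $\frac{3}{148109} \approx 2.0255 \cdot 10^{-5}$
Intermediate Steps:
$D = -224$ ($D = - 2 \cdot 8 \cdot 14 = \left(-2\right) 112 = -224$)
$Y{\left(S,j \right)} = - \frac{4 j}{S}$ ($Y{\left(S,j \right)} = - 4 \frac{j}{S} = - \frac{4 j}{S}$)
$B{\left(k,Z \right)} = 31 k$
$\frac{1}{48667 + B{\left(Y{\left(3,-17 \right)},D \right)}} = \frac{1}{48667 + 31 \left(\left(-4\right) \left(-17\right) \frac{1}{3}\right)} = \frac{1}{48667 + 31 \cdot \frac{68}{3}} = \frac{1}{48667 + \frac{2108}{3}} = \frac{1}{\frac{148109}{3}} = \frac{3}{148109}$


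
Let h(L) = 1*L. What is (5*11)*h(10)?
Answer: 550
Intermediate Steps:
h(L) = L
(5*11)*h(10) = (5*11)*10 = 55*10 = 550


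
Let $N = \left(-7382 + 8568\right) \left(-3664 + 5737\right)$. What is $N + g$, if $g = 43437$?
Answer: $2502015$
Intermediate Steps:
$N = 2458578$ ($N = 1186 \cdot 2073 = 2458578$)
$N + g = 2458578 + 43437 = 2502015$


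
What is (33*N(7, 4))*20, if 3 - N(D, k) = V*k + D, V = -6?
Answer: 13200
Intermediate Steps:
N(D, k) = 3 - D + 6*k (N(D, k) = 3 - (-6*k + D) = 3 - (D - 6*k) = 3 + (-D + 6*k) = 3 - D + 6*k)
(33*N(7, 4))*20 = (33*(3 - 1*7 + 6*4))*20 = (33*(3 - 7 + 24))*20 = (33*20)*20 = 660*20 = 13200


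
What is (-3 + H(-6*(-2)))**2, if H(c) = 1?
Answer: 4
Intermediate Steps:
(-3 + H(-6*(-2)))**2 = (-3 + 1)**2 = (-2)**2 = 4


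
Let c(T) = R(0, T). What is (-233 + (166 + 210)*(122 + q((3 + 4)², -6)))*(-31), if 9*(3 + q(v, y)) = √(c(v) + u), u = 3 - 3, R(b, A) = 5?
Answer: -1379841 - 11656*√5/9 ≈ -1.3827e+6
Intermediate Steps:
c(T) = 5
u = 0
q(v, y) = -3 + √5/9 (q(v, y) = -3 + √(5 + 0)/9 = -3 + √5/9)
(-233 + (166 + 210)*(122 + q((3 + 4)², -6)))*(-31) = (-233 + (166 + 210)*(122 + (-3 + √5/9)))*(-31) = (-233 + 376*(119 + √5/9))*(-31) = (-233 + (44744 + 376*√5/9))*(-31) = (44511 + 376*√5/9)*(-31) = -1379841 - 11656*√5/9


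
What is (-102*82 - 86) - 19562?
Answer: -28012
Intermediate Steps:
(-102*82 - 86) - 19562 = (-8364 - 86) - 19562 = -8450 - 19562 = -28012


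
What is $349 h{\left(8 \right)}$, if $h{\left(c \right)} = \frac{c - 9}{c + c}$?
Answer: $- \frac{349}{16} \approx -21.813$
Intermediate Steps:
$h{\left(c \right)} = \frac{-9 + c}{2 c}$
$349 h{\left(8 \right)} = 349 \frac{-9 + 8}{2 \cdot 8} = 349 \cdot \frac{1}{2} \cdot \frac{1}{8} \left(-1\right) = 349 \left(- \frac{1}{16}\right) = - \frac{349}{16}$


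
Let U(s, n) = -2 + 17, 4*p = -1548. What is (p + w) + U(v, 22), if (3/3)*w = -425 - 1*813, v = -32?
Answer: -1610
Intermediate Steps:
p = -387 (p = (1/4)*(-1548) = -387)
w = -1238 (w = -425 - 1*813 = -425 - 813 = -1238)
U(s, n) = 15
(p + w) + U(v, 22) = (-387 - 1238) + 15 = -1625 + 15 = -1610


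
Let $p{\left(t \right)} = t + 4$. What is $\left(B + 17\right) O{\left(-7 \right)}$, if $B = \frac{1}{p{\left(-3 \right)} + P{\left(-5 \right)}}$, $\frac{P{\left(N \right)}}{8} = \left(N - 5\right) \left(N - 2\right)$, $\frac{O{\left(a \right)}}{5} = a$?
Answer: $- \frac{333830}{561} \approx -595.06$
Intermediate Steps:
$p{\left(t \right)} = 4 + t$
$O{\left(a \right)} = 5 a$
$P{\left(N \right)} = 8 \left(-5 + N\right) \left(-2 + N\right)$ ($P{\left(N \right)} = 8 \left(N - 5\right) \left(N - 2\right) = 8 \left(-5 + N\right) \left(-2 + N\right)$)
$B = \frac{1}{561}$ ($B = \frac{1}{\left(4 - 3\right) + \left(80 - -280 + 8 \left(-5\right)^{2}\right)} = \frac{1}{1 + \left(80 + 280 + 8 \cdot 25\right)} = \frac{1}{1 + \left(80 + 280 + 200\right)} = \frac{1}{1 + 560} = \frac{1}{561} \approx 0.0017825$)
$\left(B + 17\right) O{\left(-7 \right)} = \left(\frac{1}{561} + 17\right) 5 \left(-7\right) = \frac{9538}{561} \left(-35\right) = - \frac{333830}{561}$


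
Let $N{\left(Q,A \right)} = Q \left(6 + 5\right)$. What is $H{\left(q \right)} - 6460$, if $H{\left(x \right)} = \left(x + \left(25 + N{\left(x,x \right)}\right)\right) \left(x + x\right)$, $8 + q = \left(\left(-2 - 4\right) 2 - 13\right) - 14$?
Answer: $44206$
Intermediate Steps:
$N{\left(Q,A \right)} = 11 Q$ ($N{\left(Q,A \right)} = Q 11 = 11 Q$)
$q = -47$ ($q = -8 - \left(27 - \left(-2 - 4\right) 2\right) = -8 - 39 = -47$)
$H{\left(x \right)} = 2 x \left(25 + 12 x\right)$ ($H{\left(x \right)} = \left(x + \left(25 + 11 x\right)\right) \left(x + x\right) = \left(25 + 12 x\right) 2 x = 2 x \left(25 + 12 x\right)$)
$H{\left(q \right)} - 6460 = 2 \left(-47\right) \left(25 + 12 \left(-47\right)\right) - 6460 = 2 \left(-47\right) \left(25 - 564\right) - 6460 = 2 \left(-47\right) \left(-539\right) - 6460 = 50666 - 6460 = 44206$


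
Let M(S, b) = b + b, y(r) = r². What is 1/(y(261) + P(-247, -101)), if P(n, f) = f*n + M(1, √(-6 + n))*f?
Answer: 23267/2167994009 + 101*I*√253/4335988018 ≈ 1.0732e-5 + 3.705e-7*I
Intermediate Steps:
M(S, b) = 2*b
P(n, f) = f*n + 2*f*√(-6 + n) (P(n, f) = f*n + (2*√(-6 + n))*f = f*n + 2*f*√(-6 + n))
1/(y(261) + P(-247, -101)) = 1/(261² - 101*(-247 + 2*√(-6 - 247))) = 1/(68121 - 101*(-247 + 2*√(-253))) = 1/(68121 - 101*(-247 + 2*(I*√253))) = 1/(68121 - 101*(-247 + 2*I*√253)) = 1/(68121 + (24947 - 202*I*√253)) = 1/(93068 - 202*I*√253)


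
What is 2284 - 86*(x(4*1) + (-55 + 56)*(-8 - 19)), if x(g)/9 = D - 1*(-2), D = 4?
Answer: -38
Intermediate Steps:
x(g) = 54 (x(g) = 9*(4 - 1*(-2)) = 9*(4 + 2) = 9*6 = 54)
2284 - 86*(x(4*1) + (-55 + 56)*(-8 - 19)) = 2284 - 86*(54 + (-55 + 56)*(-8 - 19)) = 2284 - 86*(54 + 1*(-27)) = 2284 - 86*(54 - 27) = 2284 - 86*27 = 2284 - 2322 = -38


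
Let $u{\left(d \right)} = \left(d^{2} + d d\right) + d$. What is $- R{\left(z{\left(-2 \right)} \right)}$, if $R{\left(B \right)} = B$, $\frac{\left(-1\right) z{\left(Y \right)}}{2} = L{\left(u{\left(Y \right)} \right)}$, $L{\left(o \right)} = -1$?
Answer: $-2$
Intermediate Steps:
$u{\left(d \right)} = d + 2 d^{2}$ ($u{\left(d \right)} = \left(d^{2} + d^{2}\right) + d = 2 d^{2} + d = d + 2 d^{2}$)
$z{\left(Y \right)} = 2$ ($z{\left(Y \right)} = \left(-2\right) \left(-1\right) = 2$)
$- R{\left(z{\left(-2 \right)} \right)} = \left(-1\right) 2 = -2$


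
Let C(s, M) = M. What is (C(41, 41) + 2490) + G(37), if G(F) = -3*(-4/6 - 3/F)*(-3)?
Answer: 93398/37 ≈ 2524.3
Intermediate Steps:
G(F) = -6 - 27/F (G(F) = -3*(-4*⅙ - 3/F)*(-3) = -3*(-⅔ - 3/F)*(-3) = (2 + 9/F)*(-3) = -6 - 27/F)
(C(41, 41) + 2490) + G(37) = (41 + 2490) + (-6 - 27/37) = 2531 + (-6 - 27*1/37) = 2531 + (-6 - 27/37) = 2531 - 249/37 = 93398/37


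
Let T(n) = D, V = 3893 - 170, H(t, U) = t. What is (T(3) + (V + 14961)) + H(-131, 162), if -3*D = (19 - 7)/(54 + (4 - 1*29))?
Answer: 538033/29 ≈ 18553.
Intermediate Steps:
D = -4/29 (D = -(19 - 7)/(3*(54 + (4 - 1*29))) = -4/(54 + (4 - 29)) = -4/(54 - 25) = -4/29 ≈ -0.13793)
V = 3723
T(n) = -4/29
(T(3) + (V + 14961)) + H(-131, 162) = (-4/29 + (3723 + 14961)) - 131 = (-4/29 + 18684) - 131 = 541832/29 - 131 = 538033/29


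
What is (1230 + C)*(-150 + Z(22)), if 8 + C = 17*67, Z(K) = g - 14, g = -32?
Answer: -462756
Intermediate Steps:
Z(K) = -46 (Z(K) = -32 - 14 = -46)
C = 1131 (C = -8 + 17*67 = -8 + 1139 = 1131)
(1230 + C)*(-150 + Z(22)) = (1230 + 1131)*(-150 - 46) = 2361*(-196) = -462756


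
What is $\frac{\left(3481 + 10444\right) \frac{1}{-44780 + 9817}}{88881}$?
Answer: $- \frac{13925}{3107546403} \approx -4.481 \cdot 10^{-6}$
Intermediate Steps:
$\frac{\left(3481 + 10444\right) \frac{1}{-44780 + 9817}}{88881} = \frac{13925}{-34963} \cdot \frac{1}{88881} = 13925 \left(- \frac{1}{34963}\right) \frac{1}{88881} = \left(- \frac{13925}{34963}\right) \frac{1}{88881} = - \frac{13925}{3107546403}$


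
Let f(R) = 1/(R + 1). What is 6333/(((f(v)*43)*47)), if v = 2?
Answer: 18999/2021 ≈ 9.4008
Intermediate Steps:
f(R) = 1/(1 + R)
6333/(((f(v)*43)*47)) = 6333/(((43/(1 + 2))*47)) = 6333/(((43/3)*47)) = 6333/(2021/3) = 6333*(3/2021) = 18999/2021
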